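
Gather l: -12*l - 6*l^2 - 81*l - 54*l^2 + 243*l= -60*l^2 + 150*l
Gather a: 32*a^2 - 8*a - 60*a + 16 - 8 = 32*a^2 - 68*a + 8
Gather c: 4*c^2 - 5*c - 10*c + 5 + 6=4*c^2 - 15*c + 11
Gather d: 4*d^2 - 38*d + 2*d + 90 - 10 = 4*d^2 - 36*d + 80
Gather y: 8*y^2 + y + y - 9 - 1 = 8*y^2 + 2*y - 10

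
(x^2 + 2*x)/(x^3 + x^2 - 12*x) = (x + 2)/(x^2 + x - 12)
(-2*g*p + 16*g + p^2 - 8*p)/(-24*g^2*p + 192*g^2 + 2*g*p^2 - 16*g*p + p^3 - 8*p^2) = (-2*g + p)/(-24*g^2 + 2*g*p + p^2)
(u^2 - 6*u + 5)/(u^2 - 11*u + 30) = (u - 1)/(u - 6)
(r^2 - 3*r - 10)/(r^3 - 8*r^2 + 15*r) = (r + 2)/(r*(r - 3))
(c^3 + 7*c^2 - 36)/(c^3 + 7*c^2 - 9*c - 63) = (c^2 + 4*c - 12)/(c^2 + 4*c - 21)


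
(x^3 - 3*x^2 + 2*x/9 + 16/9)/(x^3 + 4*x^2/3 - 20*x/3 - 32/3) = (3*x^2 - x - 2)/(3*(x^2 + 4*x + 4))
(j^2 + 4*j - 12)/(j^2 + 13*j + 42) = (j - 2)/(j + 7)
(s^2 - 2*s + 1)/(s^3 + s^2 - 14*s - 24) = (s^2 - 2*s + 1)/(s^3 + s^2 - 14*s - 24)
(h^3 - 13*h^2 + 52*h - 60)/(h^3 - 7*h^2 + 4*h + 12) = (h - 5)/(h + 1)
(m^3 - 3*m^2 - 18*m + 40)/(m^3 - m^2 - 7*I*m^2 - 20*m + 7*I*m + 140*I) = (m - 2)/(m - 7*I)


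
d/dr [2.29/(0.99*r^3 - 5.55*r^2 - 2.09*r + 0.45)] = (-6.8013*r^2 + 25.419*r + 4.7861)/(0.99*r^3 - 5.55*r^2 - 2.09*r + 0.45)^2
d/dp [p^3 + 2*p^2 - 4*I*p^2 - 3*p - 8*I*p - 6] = 3*p^2 + p*(4 - 8*I) - 3 - 8*I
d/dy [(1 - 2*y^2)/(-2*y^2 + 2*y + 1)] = 2*(-2*y^2 - 1)/(4*y^4 - 8*y^3 + 4*y + 1)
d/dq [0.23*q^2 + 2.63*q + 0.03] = 0.46*q + 2.63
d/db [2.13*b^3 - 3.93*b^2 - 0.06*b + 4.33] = 6.39*b^2 - 7.86*b - 0.06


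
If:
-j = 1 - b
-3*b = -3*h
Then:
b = j + 1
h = j + 1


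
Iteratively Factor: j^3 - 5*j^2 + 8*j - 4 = (j - 1)*(j^2 - 4*j + 4) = (j - 2)*(j - 1)*(j - 2)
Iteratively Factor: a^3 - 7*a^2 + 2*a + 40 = (a - 4)*(a^2 - 3*a - 10) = (a - 5)*(a - 4)*(a + 2)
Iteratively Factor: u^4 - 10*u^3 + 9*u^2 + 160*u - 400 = (u + 4)*(u^3 - 14*u^2 + 65*u - 100) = (u - 4)*(u + 4)*(u^2 - 10*u + 25) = (u - 5)*(u - 4)*(u + 4)*(u - 5)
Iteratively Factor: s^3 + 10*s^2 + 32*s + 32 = (s + 4)*(s^2 + 6*s + 8) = (s + 2)*(s + 4)*(s + 4)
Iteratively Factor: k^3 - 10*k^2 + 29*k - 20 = (k - 5)*(k^2 - 5*k + 4) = (k - 5)*(k - 4)*(k - 1)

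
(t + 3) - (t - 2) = 5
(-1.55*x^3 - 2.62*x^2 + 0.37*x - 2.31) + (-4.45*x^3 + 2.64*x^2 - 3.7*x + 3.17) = -6.0*x^3 + 0.02*x^2 - 3.33*x + 0.86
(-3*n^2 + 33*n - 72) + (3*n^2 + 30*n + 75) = 63*n + 3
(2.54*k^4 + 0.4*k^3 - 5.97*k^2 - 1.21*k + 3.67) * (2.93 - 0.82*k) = -2.0828*k^5 + 7.1142*k^4 + 6.0674*k^3 - 16.4999*k^2 - 6.5547*k + 10.7531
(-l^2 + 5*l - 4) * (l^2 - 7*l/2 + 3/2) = -l^4 + 17*l^3/2 - 23*l^2 + 43*l/2 - 6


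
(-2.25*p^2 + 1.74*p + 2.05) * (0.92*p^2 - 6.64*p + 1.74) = -2.07*p^4 + 16.5408*p^3 - 13.5826*p^2 - 10.5844*p + 3.567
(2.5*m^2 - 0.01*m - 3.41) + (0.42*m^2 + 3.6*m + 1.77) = 2.92*m^2 + 3.59*m - 1.64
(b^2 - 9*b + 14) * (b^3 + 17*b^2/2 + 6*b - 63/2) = b^5 - b^4/2 - 113*b^3/2 + 67*b^2/2 + 735*b/2 - 441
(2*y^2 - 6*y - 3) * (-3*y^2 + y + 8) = -6*y^4 + 20*y^3 + 19*y^2 - 51*y - 24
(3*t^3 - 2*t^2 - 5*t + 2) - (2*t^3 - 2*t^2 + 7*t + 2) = t^3 - 12*t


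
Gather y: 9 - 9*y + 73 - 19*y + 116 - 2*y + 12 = 210 - 30*y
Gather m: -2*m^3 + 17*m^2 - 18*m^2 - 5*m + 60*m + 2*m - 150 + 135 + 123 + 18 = -2*m^3 - m^2 + 57*m + 126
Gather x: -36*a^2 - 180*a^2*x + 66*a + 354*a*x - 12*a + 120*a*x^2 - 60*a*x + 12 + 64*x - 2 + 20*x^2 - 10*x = -36*a^2 + 54*a + x^2*(120*a + 20) + x*(-180*a^2 + 294*a + 54) + 10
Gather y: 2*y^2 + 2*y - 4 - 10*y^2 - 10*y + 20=-8*y^2 - 8*y + 16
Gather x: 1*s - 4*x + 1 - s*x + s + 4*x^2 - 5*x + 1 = 2*s + 4*x^2 + x*(-s - 9) + 2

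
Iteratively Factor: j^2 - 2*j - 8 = (j - 4)*(j + 2)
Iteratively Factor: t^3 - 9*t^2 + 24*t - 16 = (t - 1)*(t^2 - 8*t + 16) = (t - 4)*(t - 1)*(t - 4)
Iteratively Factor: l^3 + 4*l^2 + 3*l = (l)*(l^2 + 4*l + 3) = l*(l + 1)*(l + 3)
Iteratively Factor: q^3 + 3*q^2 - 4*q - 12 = (q + 3)*(q^2 - 4) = (q + 2)*(q + 3)*(q - 2)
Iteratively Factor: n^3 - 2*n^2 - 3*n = (n + 1)*(n^2 - 3*n) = n*(n + 1)*(n - 3)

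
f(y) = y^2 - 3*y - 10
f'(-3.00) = -9.00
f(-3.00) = 8.00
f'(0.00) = -3.00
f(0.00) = -10.00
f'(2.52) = 2.04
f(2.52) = -11.21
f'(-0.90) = -4.80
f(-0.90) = -6.49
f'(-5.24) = -13.48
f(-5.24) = 33.18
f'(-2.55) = -8.10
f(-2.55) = 4.15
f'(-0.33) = -3.66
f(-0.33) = -8.90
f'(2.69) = 2.38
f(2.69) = -10.83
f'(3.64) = 4.28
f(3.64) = -7.67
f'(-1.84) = -6.68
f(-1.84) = -1.09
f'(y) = 2*y - 3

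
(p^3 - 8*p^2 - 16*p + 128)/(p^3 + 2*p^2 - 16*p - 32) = (p - 8)/(p + 2)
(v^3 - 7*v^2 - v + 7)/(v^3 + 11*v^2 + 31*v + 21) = (v^2 - 8*v + 7)/(v^2 + 10*v + 21)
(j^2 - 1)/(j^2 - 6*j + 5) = (j + 1)/(j - 5)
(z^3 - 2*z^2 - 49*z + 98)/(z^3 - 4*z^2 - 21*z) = (z^2 + 5*z - 14)/(z*(z + 3))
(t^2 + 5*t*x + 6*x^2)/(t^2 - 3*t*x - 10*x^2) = (-t - 3*x)/(-t + 5*x)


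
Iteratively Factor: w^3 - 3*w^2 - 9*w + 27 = (w + 3)*(w^2 - 6*w + 9) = (w - 3)*(w + 3)*(w - 3)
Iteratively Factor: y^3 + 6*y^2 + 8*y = (y + 4)*(y^2 + 2*y) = y*(y + 4)*(y + 2)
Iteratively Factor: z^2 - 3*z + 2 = (z - 2)*(z - 1)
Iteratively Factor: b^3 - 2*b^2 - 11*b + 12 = (b - 1)*(b^2 - b - 12) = (b - 4)*(b - 1)*(b + 3)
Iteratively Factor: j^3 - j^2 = (j)*(j^2 - j) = j^2*(j - 1)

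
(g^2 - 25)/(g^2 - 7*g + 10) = (g + 5)/(g - 2)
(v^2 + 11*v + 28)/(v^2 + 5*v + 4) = (v + 7)/(v + 1)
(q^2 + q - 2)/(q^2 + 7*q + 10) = (q - 1)/(q + 5)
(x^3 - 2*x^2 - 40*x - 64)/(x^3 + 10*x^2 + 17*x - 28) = (x^2 - 6*x - 16)/(x^2 + 6*x - 7)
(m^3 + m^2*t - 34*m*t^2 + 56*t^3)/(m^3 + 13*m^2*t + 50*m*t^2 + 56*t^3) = (m^2 - 6*m*t + 8*t^2)/(m^2 + 6*m*t + 8*t^2)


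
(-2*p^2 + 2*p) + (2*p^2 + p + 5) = 3*p + 5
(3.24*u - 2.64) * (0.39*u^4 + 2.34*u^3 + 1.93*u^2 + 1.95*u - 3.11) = 1.2636*u^5 + 6.552*u^4 + 0.0756000000000006*u^3 + 1.2228*u^2 - 15.2244*u + 8.2104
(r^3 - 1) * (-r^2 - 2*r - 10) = -r^5 - 2*r^4 - 10*r^3 + r^2 + 2*r + 10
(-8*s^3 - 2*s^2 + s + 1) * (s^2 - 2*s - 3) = -8*s^5 + 14*s^4 + 29*s^3 + 5*s^2 - 5*s - 3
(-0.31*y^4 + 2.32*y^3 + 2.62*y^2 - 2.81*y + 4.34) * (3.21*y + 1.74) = -0.9951*y^5 + 6.9078*y^4 + 12.447*y^3 - 4.4613*y^2 + 9.042*y + 7.5516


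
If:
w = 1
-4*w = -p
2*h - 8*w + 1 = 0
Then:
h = 7/2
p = 4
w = 1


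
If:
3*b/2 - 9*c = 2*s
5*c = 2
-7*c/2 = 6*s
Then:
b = 94/45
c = 2/5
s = -7/30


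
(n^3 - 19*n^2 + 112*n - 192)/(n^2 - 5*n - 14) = (-n^3 + 19*n^2 - 112*n + 192)/(-n^2 + 5*n + 14)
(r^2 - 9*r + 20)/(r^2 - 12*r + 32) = (r - 5)/(r - 8)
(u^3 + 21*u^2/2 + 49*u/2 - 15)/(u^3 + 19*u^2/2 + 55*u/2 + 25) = (2*u^2 + 11*u - 6)/(2*u^2 + 9*u + 10)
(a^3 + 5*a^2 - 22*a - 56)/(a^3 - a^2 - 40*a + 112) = (a + 2)/(a - 4)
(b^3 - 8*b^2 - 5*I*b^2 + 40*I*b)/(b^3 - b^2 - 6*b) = (-b^2 + 8*b + 5*I*b - 40*I)/(-b^2 + b + 6)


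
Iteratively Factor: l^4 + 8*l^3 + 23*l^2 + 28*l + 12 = (l + 3)*(l^3 + 5*l^2 + 8*l + 4) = (l + 2)*(l + 3)*(l^2 + 3*l + 2) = (l + 2)^2*(l + 3)*(l + 1)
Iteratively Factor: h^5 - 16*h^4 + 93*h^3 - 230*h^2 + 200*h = (h - 4)*(h^4 - 12*h^3 + 45*h^2 - 50*h) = h*(h - 4)*(h^3 - 12*h^2 + 45*h - 50) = h*(h - 5)*(h - 4)*(h^2 - 7*h + 10) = h*(h - 5)^2*(h - 4)*(h - 2)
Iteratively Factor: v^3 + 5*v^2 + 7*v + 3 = (v + 3)*(v^2 + 2*v + 1) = (v + 1)*(v + 3)*(v + 1)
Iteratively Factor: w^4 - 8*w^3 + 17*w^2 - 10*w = (w - 1)*(w^3 - 7*w^2 + 10*w) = w*(w - 1)*(w^2 - 7*w + 10) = w*(w - 2)*(w - 1)*(w - 5)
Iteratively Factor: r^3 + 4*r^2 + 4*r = (r)*(r^2 + 4*r + 4) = r*(r + 2)*(r + 2)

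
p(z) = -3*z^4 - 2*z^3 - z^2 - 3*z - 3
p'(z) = -12*z^3 - 6*z^2 - 2*z - 3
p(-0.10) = -2.71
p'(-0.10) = -2.85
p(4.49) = -1436.96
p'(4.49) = -1219.17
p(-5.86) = -3154.92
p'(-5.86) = 2217.44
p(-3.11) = -223.83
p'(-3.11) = 306.15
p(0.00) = -3.00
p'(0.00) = -3.00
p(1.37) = -24.70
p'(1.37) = -47.86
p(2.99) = -314.15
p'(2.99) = -383.39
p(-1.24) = -4.10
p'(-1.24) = 13.13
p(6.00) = -4377.00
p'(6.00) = -2823.00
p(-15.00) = -145308.00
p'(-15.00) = 39177.00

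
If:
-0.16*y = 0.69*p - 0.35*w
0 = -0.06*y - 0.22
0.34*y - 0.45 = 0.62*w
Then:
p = -0.54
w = -2.74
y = -3.67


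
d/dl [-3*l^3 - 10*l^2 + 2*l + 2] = -9*l^2 - 20*l + 2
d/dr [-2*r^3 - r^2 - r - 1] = -6*r^2 - 2*r - 1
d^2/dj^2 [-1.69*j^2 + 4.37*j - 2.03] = -3.38000000000000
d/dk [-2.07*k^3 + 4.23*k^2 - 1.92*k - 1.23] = -6.21*k^2 + 8.46*k - 1.92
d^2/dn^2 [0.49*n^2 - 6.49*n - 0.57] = 0.980000000000000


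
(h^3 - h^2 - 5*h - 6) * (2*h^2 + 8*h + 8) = 2*h^5 + 6*h^4 - 10*h^3 - 60*h^2 - 88*h - 48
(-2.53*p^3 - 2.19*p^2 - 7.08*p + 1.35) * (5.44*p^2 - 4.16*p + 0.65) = -13.7632*p^5 - 1.3888*p^4 - 31.0493*p^3 + 35.3733*p^2 - 10.218*p + 0.8775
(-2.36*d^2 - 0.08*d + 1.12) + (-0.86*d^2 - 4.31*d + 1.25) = -3.22*d^2 - 4.39*d + 2.37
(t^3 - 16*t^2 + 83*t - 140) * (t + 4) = t^4 - 12*t^3 + 19*t^2 + 192*t - 560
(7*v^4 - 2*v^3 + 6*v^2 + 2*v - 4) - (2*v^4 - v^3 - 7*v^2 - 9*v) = 5*v^4 - v^3 + 13*v^2 + 11*v - 4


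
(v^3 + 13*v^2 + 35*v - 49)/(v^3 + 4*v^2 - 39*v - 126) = (v^2 + 6*v - 7)/(v^2 - 3*v - 18)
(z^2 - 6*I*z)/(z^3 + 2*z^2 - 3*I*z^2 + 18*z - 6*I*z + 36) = z/(z^2 + z*(2 + 3*I) + 6*I)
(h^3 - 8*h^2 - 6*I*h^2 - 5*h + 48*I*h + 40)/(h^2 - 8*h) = h - 6*I - 5/h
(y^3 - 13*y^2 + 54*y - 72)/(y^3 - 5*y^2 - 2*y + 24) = (y - 6)/(y + 2)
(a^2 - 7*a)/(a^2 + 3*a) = (a - 7)/(a + 3)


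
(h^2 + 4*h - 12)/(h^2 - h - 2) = (h + 6)/(h + 1)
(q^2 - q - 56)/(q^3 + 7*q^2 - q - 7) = (q - 8)/(q^2 - 1)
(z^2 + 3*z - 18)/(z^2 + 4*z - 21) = (z + 6)/(z + 7)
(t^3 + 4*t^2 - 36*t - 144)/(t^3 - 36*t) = (t + 4)/t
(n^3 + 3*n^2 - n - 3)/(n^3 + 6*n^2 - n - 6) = (n + 3)/(n + 6)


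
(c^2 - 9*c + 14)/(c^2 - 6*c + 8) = (c - 7)/(c - 4)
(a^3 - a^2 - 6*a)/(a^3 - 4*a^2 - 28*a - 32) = a*(a - 3)/(a^2 - 6*a - 16)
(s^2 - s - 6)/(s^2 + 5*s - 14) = (s^2 - s - 6)/(s^2 + 5*s - 14)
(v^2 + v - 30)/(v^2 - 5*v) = (v + 6)/v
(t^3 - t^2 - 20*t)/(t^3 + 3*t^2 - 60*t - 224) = t*(t - 5)/(t^2 - t - 56)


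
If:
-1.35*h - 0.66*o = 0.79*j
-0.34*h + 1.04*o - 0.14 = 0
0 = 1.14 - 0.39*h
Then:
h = 2.92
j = -5.91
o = 1.09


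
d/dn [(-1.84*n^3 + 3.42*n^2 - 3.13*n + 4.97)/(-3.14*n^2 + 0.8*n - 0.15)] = (5.7776*n^4 - 2.944*n^3 - 6.2642*n^2 + 30.1856*n - 3.5065)/(9.8596*n^4 - 5.024*n^3 + 1.582*n^2 - 0.24*n + 0.0225)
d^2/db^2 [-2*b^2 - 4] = -4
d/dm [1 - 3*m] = -3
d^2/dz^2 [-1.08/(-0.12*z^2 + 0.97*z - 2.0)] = (-0.031104*z^2 + 0.251424*z + 1.08*(0.24*z - 0.97)*(0.48*z - 1.94) - 0.5184)/(0.12*z^2 - 0.97*z + 2.0)^3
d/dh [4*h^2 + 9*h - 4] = 8*h + 9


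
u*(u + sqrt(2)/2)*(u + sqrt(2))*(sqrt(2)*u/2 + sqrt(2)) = sqrt(2)*u^4/2 + sqrt(2)*u^3 + 3*u^3/2 + sqrt(2)*u^2/2 + 3*u^2 + sqrt(2)*u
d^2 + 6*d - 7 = (d - 1)*(d + 7)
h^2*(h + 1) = h^3 + h^2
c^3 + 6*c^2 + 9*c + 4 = (c + 1)^2*(c + 4)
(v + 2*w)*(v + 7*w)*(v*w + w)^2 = v^4*w^2 + 9*v^3*w^3 + 2*v^3*w^2 + 14*v^2*w^4 + 18*v^2*w^3 + v^2*w^2 + 28*v*w^4 + 9*v*w^3 + 14*w^4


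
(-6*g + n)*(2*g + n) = -12*g^2 - 4*g*n + n^2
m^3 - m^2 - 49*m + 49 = (m - 7)*(m - 1)*(m + 7)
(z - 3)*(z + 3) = z^2 - 9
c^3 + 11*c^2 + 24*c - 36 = (c - 1)*(c + 6)^2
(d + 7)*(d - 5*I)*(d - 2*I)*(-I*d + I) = -I*d^4 - 7*d^3 - 6*I*d^3 - 42*d^2 + 17*I*d^2 + 49*d + 60*I*d - 70*I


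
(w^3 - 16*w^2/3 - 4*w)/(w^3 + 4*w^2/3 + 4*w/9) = 3*(w - 6)/(3*w + 2)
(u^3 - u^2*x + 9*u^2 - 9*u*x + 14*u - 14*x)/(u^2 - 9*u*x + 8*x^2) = (-u^2 - 9*u - 14)/(-u + 8*x)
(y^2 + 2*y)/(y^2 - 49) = y*(y + 2)/(y^2 - 49)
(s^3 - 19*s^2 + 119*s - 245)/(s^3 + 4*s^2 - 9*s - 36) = (s^3 - 19*s^2 + 119*s - 245)/(s^3 + 4*s^2 - 9*s - 36)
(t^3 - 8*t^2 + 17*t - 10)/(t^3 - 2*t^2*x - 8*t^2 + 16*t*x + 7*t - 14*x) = (-t^2 + 7*t - 10)/(-t^2 + 2*t*x + 7*t - 14*x)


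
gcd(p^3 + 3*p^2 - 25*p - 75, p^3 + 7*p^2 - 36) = p + 3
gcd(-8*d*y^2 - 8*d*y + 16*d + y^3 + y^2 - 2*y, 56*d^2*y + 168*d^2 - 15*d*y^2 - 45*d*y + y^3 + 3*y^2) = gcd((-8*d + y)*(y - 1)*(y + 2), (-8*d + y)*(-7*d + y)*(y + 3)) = -8*d + y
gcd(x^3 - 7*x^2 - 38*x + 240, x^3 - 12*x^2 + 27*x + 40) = x^2 - 13*x + 40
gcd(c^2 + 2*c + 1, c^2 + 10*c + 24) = 1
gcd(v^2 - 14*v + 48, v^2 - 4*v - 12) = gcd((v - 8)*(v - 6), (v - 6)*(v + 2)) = v - 6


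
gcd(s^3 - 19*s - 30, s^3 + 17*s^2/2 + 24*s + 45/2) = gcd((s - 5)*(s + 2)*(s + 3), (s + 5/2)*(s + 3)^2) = s + 3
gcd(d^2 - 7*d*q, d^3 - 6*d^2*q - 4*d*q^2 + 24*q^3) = 1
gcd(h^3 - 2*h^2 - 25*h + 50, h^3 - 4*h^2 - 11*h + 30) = h^2 - 7*h + 10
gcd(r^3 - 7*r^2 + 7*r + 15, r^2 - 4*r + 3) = r - 3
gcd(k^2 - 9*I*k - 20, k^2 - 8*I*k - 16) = k - 4*I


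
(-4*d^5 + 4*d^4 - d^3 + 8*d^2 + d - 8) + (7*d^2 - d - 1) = -4*d^5 + 4*d^4 - d^3 + 15*d^2 - 9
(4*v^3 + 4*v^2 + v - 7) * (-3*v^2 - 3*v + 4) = -12*v^5 - 24*v^4 + v^3 + 34*v^2 + 25*v - 28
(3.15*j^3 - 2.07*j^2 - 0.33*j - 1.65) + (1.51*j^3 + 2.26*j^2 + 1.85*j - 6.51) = 4.66*j^3 + 0.19*j^2 + 1.52*j - 8.16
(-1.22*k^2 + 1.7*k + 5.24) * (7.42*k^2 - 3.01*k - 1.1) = -9.0524*k^4 + 16.2862*k^3 + 35.1058*k^2 - 17.6424*k - 5.764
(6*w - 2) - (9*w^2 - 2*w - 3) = -9*w^2 + 8*w + 1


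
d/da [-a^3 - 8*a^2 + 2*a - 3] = -3*a^2 - 16*a + 2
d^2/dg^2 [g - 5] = 0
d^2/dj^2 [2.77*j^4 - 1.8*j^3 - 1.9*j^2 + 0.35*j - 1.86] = 33.24*j^2 - 10.8*j - 3.8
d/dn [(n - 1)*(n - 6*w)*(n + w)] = 3*n^2 - 10*n*w - 2*n - 6*w^2 + 5*w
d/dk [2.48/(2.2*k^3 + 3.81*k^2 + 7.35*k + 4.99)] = (-16.368*k^2 - 18.8976*k - 18.228)/(2.2*k^3 + 3.81*k^2 + 7.35*k + 4.99)^2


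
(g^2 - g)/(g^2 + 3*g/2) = 2*(g - 1)/(2*g + 3)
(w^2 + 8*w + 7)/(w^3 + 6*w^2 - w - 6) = (w + 7)/(w^2 + 5*w - 6)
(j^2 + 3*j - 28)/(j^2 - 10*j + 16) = (j^2 + 3*j - 28)/(j^2 - 10*j + 16)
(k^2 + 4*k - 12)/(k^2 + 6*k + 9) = (k^2 + 4*k - 12)/(k^2 + 6*k + 9)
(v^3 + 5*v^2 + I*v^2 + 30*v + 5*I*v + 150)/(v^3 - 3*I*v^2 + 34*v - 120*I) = (v + 5)/(v - 4*I)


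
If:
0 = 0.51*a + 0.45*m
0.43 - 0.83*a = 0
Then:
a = 0.52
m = -0.59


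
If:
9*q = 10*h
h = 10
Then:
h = 10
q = 100/9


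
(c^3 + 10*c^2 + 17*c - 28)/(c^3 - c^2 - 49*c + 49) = (c + 4)/(c - 7)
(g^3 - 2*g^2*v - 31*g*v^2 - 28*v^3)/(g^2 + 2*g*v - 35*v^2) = (g^3 - 2*g^2*v - 31*g*v^2 - 28*v^3)/(g^2 + 2*g*v - 35*v^2)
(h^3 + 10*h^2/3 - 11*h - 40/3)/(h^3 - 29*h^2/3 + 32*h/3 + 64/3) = (h + 5)/(h - 8)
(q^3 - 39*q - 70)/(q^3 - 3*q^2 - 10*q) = (q^2 - 2*q - 35)/(q*(q - 5))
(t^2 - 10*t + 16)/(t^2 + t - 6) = (t - 8)/(t + 3)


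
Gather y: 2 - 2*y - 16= -2*y - 14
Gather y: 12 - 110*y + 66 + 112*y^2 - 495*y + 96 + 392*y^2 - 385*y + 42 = 504*y^2 - 990*y + 216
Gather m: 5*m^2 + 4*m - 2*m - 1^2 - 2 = 5*m^2 + 2*m - 3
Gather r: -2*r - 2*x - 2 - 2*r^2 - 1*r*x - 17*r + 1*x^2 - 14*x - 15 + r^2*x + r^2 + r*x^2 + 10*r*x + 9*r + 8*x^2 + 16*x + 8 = r^2*(x - 1) + r*(x^2 + 9*x - 10) + 9*x^2 - 9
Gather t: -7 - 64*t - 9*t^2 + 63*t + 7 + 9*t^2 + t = 0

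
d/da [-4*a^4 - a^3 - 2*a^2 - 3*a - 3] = -16*a^3 - 3*a^2 - 4*a - 3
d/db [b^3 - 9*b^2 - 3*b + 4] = 3*b^2 - 18*b - 3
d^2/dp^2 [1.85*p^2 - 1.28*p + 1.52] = 3.70000000000000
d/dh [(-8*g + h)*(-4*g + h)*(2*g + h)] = 8*g^2 - 20*g*h + 3*h^2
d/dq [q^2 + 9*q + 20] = 2*q + 9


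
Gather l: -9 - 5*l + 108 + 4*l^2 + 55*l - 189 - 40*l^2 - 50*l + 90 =-36*l^2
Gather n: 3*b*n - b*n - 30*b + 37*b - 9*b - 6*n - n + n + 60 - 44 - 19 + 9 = -2*b + n*(2*b - 6) + 6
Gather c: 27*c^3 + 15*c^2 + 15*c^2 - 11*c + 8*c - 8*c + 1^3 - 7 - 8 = 27*c^3 + 30*c^2 - 11*c - 14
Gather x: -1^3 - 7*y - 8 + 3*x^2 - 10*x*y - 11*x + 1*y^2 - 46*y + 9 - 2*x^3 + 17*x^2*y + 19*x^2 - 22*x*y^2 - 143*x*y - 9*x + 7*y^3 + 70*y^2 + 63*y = -2*x^3 + x^2*(17*y + 22) + x*(-22*y^2 - 153*y - 20) + 7*y^3 + 71*y^2 + 10*y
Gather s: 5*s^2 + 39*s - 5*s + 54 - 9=5*s^2 + 34*s + 45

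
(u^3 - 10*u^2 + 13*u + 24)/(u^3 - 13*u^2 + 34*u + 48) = (u - 3)/(u - 6)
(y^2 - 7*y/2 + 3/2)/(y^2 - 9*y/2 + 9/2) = (2*y - 1)/(2*y - 3)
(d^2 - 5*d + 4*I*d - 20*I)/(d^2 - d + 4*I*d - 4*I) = (d - 5)/(d - 1)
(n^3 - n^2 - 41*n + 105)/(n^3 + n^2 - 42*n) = (n^2 - 8*n + 15)/(n*(n - 6))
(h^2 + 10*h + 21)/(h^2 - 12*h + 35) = (h^2 + 10*h + 21)/(h^2 - 12*h + 35)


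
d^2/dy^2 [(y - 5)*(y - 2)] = 2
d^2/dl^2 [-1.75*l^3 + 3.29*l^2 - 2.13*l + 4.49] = 6.58 - 10.5*l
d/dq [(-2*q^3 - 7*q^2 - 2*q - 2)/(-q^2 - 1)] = 2*(q^4 + 2*q^2 + 5*q + 1)/(q^4 + 2*q^2 + 1)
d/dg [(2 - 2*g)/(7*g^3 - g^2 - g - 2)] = 2*(-7*g^3 + g^2 + g - (g - 1)*(-21*g^2 + 2*g + 1) + 2)/(-7*g^3 + g^2 + g + 2)^2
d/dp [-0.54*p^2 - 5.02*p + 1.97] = -1.08*p - 5.02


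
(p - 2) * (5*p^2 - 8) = 5*p^3 - 10*p^2 - 8*p + 16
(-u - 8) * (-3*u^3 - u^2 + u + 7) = 3*u^4 + 25*u^3 + 7*u^2 - 15*u - 56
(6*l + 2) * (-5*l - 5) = -30*l^2 - 40*l - 10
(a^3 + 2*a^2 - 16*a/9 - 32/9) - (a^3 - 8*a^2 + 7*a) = 10*a^2 - 79*a/9 - 32/9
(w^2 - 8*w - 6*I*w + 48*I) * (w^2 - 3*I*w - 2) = w^4 - 8*w^3 - 9*I*w^3 - 20*w^2 + 72*I*w^2 + 160*w + 12*I*w - 96*I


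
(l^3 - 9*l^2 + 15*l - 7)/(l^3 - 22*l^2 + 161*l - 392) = (l^2 - 2*l + 1)/(l^2 - 15*l + 56)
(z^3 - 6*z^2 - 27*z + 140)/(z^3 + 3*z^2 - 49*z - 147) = (z^2 + z - 20)/(z^2 + 10*z + 21)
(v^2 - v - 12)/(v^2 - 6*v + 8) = (v + 3)/(v - 2)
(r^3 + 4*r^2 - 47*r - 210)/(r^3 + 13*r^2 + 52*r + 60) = (r - 7)/(r + 2)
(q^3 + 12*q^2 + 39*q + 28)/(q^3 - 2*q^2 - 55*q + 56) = (q^2 + 5*q + 4)/(q^2 - 9*q + 8)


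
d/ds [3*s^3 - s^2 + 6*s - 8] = 9*s^2 - 2*s + 6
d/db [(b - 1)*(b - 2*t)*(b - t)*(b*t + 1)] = t*(b - 1)*(b - 2*t)*(b - t) + (b - 1)*(b - 2*t)*(b*t + 1) + (b - 1)*(b - t)*(b*t + 1) + (b - 2*t)*(b - t)*(b*t + 1)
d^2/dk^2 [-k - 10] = 0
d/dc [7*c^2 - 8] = 14*c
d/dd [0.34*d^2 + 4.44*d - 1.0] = 0.68*d + 4.44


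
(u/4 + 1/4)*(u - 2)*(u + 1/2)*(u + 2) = u^4/4 + 3*u^3/8 - 7*u^2/8 - 3*u/2 - 1/2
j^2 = j^2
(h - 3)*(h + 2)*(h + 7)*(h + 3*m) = h^4 + 3*h^3*m + 6*h^3 + 18*h^2*m - 13*h^2 - 39*h*m - 42*h - 126*m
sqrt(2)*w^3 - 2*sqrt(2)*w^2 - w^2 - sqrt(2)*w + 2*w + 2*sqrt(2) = (w - 2)*(w - sqrt(2))*(sqrt(2)*w + 1)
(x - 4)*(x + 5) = x^2 + x - 20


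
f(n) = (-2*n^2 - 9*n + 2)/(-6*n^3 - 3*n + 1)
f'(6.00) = -0.02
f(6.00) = 0.09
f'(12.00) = 0.00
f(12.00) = 0.04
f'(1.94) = -0.34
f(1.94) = 0.47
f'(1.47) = -0.63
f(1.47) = 0.69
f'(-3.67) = 0.04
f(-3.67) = 0.03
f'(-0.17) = -0.25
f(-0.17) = 2.26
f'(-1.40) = 0.71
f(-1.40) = 0.49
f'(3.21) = -0.10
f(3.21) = 0.23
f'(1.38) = -0.72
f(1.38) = 0.75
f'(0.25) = -127.36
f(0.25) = -2.40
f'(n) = (-4*n - 9)/(-6*n^3 - 3*n + 1) + (18*n^2 + 3)*(-2*n^2 - 9*n + 2)/(-6*n^3 - 3*n + 1)^2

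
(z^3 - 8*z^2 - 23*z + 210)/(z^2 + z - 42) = (z^2 - 2*z - 35)/(z + 7)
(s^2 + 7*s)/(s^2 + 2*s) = (s + 7)/(s + 2)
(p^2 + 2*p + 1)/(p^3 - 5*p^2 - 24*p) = (p^2 + 2*p + 1)/(p*(p^2 - 5*p - 24))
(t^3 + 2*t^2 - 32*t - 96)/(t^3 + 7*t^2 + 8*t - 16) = (t - 6)/(t - 1)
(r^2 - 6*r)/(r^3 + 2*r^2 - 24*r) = (r - 6)/(r^2 + 2*r - 24)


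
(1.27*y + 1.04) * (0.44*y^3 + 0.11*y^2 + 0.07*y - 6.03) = 0.5588*y^4 + 0.5973*y^3 + 0.2033*y^2 - 7.5853*y - 6.2712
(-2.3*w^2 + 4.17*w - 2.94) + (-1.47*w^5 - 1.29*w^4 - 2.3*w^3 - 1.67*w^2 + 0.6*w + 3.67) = -1.47*w^5 - 1.29*w^4 - 2.3*w^3 - 3.97*w^2 + 4.77*w + 0.73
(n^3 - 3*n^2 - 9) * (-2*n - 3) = -2*n^4 + 3*n^3 + 9*n^2 + 18*n + 27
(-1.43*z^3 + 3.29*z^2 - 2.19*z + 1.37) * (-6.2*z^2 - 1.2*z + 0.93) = 8.866*z^5 - 18.682*z^4 + 8.3001*z^3 - 2.8063*z^2 - 3.6807*z + 1.2741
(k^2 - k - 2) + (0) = k^2 - k - 2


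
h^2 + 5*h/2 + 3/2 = (h + 1)*(h + 3/2)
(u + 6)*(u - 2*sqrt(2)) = u^2 - 2*sqrt(2)*u + 6*u - 12*sqrt(2)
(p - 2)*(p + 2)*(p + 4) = p^3 + 4*p^2 - 4*p - 16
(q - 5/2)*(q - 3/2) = q^2 - 4*q + 15/4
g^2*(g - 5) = g^3 - 5*g^2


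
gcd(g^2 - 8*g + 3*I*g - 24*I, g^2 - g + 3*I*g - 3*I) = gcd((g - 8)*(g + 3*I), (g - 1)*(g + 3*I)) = g + 3*I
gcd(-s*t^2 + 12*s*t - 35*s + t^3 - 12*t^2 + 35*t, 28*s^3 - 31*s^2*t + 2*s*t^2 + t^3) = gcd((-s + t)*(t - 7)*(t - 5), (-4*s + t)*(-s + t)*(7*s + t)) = s - t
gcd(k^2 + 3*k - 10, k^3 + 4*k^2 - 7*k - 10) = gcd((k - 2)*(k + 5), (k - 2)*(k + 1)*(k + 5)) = k^2 + 3*k - 10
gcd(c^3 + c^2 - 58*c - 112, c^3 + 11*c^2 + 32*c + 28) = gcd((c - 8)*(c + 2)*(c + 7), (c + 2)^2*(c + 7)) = c^2 + 9*c + 14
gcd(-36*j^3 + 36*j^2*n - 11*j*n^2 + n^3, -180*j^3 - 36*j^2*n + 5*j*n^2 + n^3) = 6*j - n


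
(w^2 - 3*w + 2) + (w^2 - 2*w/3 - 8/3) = 2*w^2 - 11*w/3 - 2/3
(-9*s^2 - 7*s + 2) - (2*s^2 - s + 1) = -11*s^2 - 6*s + 1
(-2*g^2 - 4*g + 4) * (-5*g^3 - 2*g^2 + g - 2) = 10*g^5 + 24*g^4 - 14*g^3 - 8*g^2 + 12*g - 8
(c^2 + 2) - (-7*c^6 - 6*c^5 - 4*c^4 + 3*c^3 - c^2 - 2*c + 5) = 7*c^6 + 6*c^5 + 4*c^4 - 3*c^3 + 2*c^2 + 2*c - 3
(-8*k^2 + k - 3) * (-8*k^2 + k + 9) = 64*k^4 - 16*k^3 - 47*k^2 + 6*k - 27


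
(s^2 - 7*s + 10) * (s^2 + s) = s^4 - 6*s^3 + 3*s^2 + 10*s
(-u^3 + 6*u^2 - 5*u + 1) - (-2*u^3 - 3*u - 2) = u^3 + 6*u^2 - 2*u + 3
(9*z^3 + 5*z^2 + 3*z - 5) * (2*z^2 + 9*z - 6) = 18*z^5 + 91*z^4 - 3*z^3 - 13*z^2 - 63*z + 30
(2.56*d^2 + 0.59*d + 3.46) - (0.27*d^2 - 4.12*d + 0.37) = 2.29*d^2 + 4.71*d + 3.09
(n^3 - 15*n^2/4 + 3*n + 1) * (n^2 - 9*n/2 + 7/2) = n^5 - 33*n^4/4 + 187*n^3/8 - 205*n^2/8 + 6*n + 7/2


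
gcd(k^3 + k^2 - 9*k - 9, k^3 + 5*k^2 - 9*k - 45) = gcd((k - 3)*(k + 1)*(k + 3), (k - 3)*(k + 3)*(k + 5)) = k^2 - 9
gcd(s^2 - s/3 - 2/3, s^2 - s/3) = 1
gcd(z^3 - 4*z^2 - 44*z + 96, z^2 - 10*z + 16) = z^2 - 10*z + 16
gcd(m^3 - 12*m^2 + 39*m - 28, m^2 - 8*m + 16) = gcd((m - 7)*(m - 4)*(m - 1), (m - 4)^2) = m - 4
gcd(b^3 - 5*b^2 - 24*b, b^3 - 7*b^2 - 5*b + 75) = b + 3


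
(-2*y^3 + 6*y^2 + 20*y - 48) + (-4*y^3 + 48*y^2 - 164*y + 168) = -6*y^3 + 54*y^2 - 144*y + 120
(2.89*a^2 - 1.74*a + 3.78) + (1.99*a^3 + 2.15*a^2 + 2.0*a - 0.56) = 1.99*a^3 + 5.04*a^2 + 0.26*a + 3.22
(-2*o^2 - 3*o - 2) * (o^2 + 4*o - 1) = -2*o^4 - 11*o^3 - 12*o^2 - 5*o + 2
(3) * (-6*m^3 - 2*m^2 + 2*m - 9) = -18*m^3 - 6*m^2 + 6*m - 27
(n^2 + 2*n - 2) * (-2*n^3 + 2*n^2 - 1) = -2*n^5 - 2*n^4 + 8*n^3 - 5*n^2 - 2*n + 2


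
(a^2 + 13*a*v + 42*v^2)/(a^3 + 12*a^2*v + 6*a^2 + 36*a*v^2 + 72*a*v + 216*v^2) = (a + 7*v)/(a^2 + 6*a*v + 6*a + 36*v)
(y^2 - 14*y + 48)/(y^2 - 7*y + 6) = (y - 8)/(y - 1)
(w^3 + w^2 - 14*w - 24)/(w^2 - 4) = (w^2 - w - 12)/(w - 2)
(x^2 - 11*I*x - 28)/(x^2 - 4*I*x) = (x - 7*I)/x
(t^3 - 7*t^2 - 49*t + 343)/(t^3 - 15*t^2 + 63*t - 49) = (t + 7)/(t - 1)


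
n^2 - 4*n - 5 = (n - 5)*(n + 1)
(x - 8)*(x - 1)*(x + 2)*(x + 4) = x^4 - 3*x^3 - 38*x^2 - 24*x + 64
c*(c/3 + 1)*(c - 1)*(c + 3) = c^4/3 + 5*c^3/3 + c^2 - 3*c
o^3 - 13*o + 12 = (o - 3)*(o - 1)*(o + 4)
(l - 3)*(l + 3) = l^2 - 9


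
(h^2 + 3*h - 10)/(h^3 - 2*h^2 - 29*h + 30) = (h - 2)/(h^2 - 7*h + 6)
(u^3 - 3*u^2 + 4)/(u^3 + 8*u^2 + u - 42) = (u^2 - u - 2)/(u^2 + 10*u + 21)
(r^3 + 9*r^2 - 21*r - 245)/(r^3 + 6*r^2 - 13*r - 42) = (r^2 + 2*r - 35)/(r^2 - r - 6)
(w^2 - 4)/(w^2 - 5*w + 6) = (w + 2)/(w - 3)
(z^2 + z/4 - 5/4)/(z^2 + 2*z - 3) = (z + 5/4)/(z + 3)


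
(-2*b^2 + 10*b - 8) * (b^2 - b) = -2*b^4 + 12*b^3 - 18*b^2 + 8*b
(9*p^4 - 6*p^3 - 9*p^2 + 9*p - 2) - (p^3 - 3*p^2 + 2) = 9*p^4 - 7*p^3 - 6*p^2 + 9*p - 4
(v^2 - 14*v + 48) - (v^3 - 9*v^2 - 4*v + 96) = -v^3 + 10*v^2 - 10*v - 48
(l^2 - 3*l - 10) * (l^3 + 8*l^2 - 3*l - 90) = l^5 + 5*l^4 - 37*l^3 - 161*l^2 + 300*l + 900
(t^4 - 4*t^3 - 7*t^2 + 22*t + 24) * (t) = t^5 - 4*t^4 - 7*t^3 + 22*t^2 + 24*t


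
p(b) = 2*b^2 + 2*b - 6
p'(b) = 4*b + 2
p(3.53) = 25.98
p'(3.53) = 16.12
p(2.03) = 6.30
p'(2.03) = 10.12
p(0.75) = -3.38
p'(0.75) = 5.00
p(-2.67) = 2.92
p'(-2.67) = -8.68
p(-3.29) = 9.07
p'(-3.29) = -11.16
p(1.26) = -0.30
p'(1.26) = 7.04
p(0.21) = -5.49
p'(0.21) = 2.84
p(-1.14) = -5.68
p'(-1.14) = -2.56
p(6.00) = 78.00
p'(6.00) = 26.00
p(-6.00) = 54.00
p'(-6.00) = -22.00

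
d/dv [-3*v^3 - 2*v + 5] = -9*v^2 - 2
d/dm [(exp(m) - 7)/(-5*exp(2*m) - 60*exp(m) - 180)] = (exp(m) - 20)*exp(m)/(5*(exp(3*m) + 18*exp(2*m) + 108*exp(m) + 216))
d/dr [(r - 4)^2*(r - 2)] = (r - 4)*(3*r - 8)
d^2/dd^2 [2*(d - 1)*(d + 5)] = 4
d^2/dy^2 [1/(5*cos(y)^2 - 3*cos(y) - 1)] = (100*sin(y)^4 - 79*sin(y)^2 + 213*cos(y)/4 - 45*cos(3*y)/4 - 49)/(5*sin(y)^2 + 3*cos(y) - 4)^3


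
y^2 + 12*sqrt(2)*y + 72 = (y + 6*sqrt(2))^2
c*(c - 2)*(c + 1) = c^3 - c^2 - 2*c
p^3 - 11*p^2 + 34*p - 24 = (p - 6)*(p - 4)*(p - 1)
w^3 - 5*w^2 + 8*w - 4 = (w - 2)^2*(w - 1)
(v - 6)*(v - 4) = v^2 - 10*v + 24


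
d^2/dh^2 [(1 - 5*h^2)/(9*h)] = 2/(9*h^3)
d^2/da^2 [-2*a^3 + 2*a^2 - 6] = 4 - 12*a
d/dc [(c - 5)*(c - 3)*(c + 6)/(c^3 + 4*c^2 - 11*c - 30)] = 2*(3*c^2 + 40*c + 110)/(c^4 + 14*c^3 + 69*c^2 + 140*c + 100)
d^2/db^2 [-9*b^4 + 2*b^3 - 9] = 12*b*(1 - 9*b)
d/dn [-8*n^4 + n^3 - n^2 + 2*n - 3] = -32*n^3 + 3*n^2 - 2*n + 2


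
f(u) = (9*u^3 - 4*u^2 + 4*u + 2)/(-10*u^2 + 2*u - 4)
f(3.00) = -2.51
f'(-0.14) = -1.58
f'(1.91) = -0.82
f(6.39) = -5.54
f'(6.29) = -0.90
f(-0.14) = -0.30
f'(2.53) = -0.87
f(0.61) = -0.77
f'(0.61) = -0.20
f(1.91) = -1.58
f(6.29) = -5.45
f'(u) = (20*u - 2)*(9*u^3 - 4*u^2 + 4*u + 2)/(-10*u^2 + 2*u - 4)^2 + (27*u^2 - 8*u + 4)/(-10*u^2 + 2*u - 4) = (-45*u^4 + 18*u^3 - 38*u^2 + 36*u - 10)/(2*(25*u^4 - 10*u^3 + 21*u^2 - 4*u + 4))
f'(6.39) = -0.90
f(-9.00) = 8.32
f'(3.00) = -0.88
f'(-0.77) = -1.28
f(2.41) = -2.00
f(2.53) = -2.10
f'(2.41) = -0.86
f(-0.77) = 0.66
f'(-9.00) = -0.90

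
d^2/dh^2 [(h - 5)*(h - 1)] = 2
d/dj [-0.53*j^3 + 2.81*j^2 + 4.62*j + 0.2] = -1.59*j^2 + 5.62*j + 4.62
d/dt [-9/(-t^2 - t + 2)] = 9*(-2*t - 1)/(t^2 + t - 2)^2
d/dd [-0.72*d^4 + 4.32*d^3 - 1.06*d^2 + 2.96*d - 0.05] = -2.88*d^3 + 12.96*d^2 - 2.12*d + 2.96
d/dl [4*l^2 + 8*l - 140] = 8*l + 8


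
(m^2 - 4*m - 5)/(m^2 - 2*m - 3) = (m - 5)/(m - 3)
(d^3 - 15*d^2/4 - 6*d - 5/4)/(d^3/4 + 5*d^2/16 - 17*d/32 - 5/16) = 8*(4*d^3 - 15*d^2 - 24*d - 5)/(8*d^3 + 10*d^2 - 17*d - 10)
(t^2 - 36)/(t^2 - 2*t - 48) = (t - 6)/(t - 8)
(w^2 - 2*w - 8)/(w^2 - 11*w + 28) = (w + 2)/(w - 7)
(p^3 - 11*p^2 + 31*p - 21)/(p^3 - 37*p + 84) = (p^2 - 8*p + 7)/(p^2 + 3*p - 28)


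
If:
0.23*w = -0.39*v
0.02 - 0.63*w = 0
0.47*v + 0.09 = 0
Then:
No Solution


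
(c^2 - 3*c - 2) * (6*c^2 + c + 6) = 6*c^4 - 17*c^3 - 9*c^2 - 20*c - 12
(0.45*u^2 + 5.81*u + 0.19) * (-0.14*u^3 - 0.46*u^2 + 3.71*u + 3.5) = -0.063*u^5 - 1.0204*u^4 - 1.0297*u^3 + 23.0427*u^2 + 21.0399*u + 0.665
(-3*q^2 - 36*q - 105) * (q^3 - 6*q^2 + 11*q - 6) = -3*q^5 - 18*q^4 + 78*q^3 + 252*q^2 - 939*q + 630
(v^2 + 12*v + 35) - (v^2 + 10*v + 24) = 2*v + 11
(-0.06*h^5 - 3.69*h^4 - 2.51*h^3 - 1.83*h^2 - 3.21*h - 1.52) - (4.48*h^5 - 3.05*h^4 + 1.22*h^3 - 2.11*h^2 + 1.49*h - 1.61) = -4.54*h^5 - 0.64*h^4 - 3.73*h^3 + 0.28*h^2 - 4.7*h + 0.0900000000000001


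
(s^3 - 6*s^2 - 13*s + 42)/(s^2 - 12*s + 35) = (s^2 + s - 6)/(s - 5)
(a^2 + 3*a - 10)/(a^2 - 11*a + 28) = (a^2 + 3*a - 10)/(a^2 - 11*a + 28)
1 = 1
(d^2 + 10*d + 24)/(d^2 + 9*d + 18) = (d + 4)/(d + 3)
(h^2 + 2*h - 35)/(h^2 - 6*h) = (h^2 + 2*h - 35)/(h*(h - 6))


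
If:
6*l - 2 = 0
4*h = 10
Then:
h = 5/2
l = 1/3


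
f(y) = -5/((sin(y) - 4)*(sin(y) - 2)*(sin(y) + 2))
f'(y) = 5*cos(y)/((sin(y) - 4)*(sin(y) - 2)*(sin(y) + 2)^2) + 5*cos(y)/((sin(y) - 4)*(sin(y) - 2)^2*(sin(y) + 2)) + 5*cos(y)/((sin(y) - 4)^2*(sin(y) - 2)*(sin(y) + 2)) = 5*(3*sin(y)^2 - 8*sin(y) - 4)*cos(y)/((sin(y) - 4)^2*(sin(y) - 2)^2*(sin(y) + 2)^2)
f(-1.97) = -0.32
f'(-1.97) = -0.05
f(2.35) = -0.44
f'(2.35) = 0.22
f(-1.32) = -0.33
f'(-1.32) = 0.04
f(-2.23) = -0.31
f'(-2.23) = -0.05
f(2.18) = -0.47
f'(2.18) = 0.22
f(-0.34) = -0.30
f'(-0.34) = -0.02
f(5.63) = -0.30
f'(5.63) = 0.03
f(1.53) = -0.56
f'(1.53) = -0.02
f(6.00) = -0.30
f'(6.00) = -0.03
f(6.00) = -0.30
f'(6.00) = -0.03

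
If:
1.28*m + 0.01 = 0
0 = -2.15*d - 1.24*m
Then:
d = 0.00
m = -0.01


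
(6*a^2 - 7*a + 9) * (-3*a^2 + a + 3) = -18*a^4 + 27*a^3 - 16*a^2 - 12*a + 27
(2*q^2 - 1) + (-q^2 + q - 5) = q^2 + q - 6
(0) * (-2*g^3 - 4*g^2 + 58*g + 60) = 0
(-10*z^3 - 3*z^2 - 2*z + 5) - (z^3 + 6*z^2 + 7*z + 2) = -11*z^3 - 9*z^2 - 9*z + 3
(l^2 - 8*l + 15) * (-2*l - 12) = -2*l^3 + 4*l^2 + 66*l - 180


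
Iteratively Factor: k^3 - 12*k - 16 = (k + 2)*(k^2 - 2*k - 8) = (k + 2)^2*(k - 4)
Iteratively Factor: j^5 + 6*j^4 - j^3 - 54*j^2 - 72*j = (j - 3)*(j^4 + 9*j^3 + 26*j^2 + 24*j) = (j - 3)*(j + 4)*(j^3 + 5*j^2 + 6*j) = j*(j - 3)*(j + 4)*(j^2 + 5*j + 6) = j*(j - 3)*(j + 3)*(j + 4)*(j + 2)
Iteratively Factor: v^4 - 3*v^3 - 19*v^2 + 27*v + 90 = (v - 5)*(v^3 + 2*v^2 - 9*v - 18) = (v - 5)*(v + 2)*(v^2 - 9) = (v - 5)*(v - 3)*(v + 2)*(v + 3)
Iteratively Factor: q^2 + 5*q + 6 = (q + 3)*(q + 2)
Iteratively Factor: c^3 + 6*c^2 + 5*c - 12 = (c - 1)*(c^2 + 7*c + 12) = (c - 1)*(c + 3)*(c + 4)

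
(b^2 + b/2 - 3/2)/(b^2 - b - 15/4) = 2*(b - 1)/(2*b - 5)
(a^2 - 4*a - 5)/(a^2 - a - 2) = (a - 5)/(a - 2)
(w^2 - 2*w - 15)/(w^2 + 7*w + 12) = (w - 5)/(w + 4)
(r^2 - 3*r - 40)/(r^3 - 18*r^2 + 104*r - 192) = (r + 5)/(r^2 - 10*r + 24)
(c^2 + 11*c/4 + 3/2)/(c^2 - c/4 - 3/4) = (c + 2)/(c - 1)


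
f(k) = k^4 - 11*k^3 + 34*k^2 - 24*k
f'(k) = 4*k^3 - 33*k^2 + 68*k - 24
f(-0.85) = 52.24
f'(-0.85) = -108.10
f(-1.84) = 239.26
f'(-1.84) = -285.76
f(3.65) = 7.96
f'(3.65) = -20.93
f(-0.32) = 11.53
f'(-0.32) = -49.27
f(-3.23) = 911.76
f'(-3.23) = -722.72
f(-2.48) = 474.24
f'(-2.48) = -456.62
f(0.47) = -4.86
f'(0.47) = 1.09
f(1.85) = 14.03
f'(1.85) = 14.18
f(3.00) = 18.00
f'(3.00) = -9.00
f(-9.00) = 17550.00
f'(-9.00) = -6225.00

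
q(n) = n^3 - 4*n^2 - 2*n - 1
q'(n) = 3*n^2 - 8*n - 2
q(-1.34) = -7.91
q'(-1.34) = 14.11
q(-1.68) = -13.67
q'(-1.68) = 19.91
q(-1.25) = -6.70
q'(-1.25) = 12.69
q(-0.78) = -2.35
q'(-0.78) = 6.07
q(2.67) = -15.82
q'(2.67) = -1.97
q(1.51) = -9.70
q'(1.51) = -7.24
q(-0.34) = -0.82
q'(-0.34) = 1.07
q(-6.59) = -447.72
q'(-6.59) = 181.00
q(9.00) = 386.00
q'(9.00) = 169.00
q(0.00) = -1.00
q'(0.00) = -2.00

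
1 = 1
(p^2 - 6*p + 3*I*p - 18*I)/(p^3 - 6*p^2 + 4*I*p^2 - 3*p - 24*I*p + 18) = 1/(p + I)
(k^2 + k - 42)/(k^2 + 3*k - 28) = (k - 6)/(k - 4)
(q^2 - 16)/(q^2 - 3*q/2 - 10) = 2*(q + 4)/(2*q + 5)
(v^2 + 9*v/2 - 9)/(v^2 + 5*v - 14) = (v^2 + 9*v/2 - 9)/(v^2 + 5*v - 14)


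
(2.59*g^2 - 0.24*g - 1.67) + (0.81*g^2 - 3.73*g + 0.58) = 3.4*g^2 - 3.97*g - 1.09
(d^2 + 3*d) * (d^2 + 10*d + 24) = d^4 + 13*d^3 + 54*d^2 + 72*d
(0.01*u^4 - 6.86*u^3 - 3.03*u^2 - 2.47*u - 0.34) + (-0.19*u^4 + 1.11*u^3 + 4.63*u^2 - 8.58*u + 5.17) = -0.18*u^4 - 5.75*u^3 + 1.6*u^2 - 11.05*u + 4.83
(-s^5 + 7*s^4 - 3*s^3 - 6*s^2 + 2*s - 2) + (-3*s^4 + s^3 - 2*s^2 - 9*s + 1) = -s^5 + 4*s^4 - 2*s^3 - 8*s^2 - 7*s - 1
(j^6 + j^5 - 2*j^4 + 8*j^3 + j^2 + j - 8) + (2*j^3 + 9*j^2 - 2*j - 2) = j^6 + j^5 - 2*j^4 + 10*j^3 + 10*j^2 - j - 10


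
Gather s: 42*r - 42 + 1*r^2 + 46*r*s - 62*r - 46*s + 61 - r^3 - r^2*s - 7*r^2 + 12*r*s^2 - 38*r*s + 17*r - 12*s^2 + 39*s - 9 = -r^3 - 6*r^2 - 3*r + s^2*(12*r - 12) + s*(-r^2 + 8*r - 7) + 10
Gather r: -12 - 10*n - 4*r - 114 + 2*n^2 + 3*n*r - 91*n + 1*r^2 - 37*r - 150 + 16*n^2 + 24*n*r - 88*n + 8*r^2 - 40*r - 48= 18*n^2 - 189*n + 9*r^2 + r*(27*n - 81) - 324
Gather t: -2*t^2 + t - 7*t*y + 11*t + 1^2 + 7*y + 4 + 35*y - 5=-2*t^2 + t*(12 - 7*y) + 42*y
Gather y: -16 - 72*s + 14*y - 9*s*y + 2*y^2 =-72*s + 2*y^2 + y*(14 - 9*s) - 16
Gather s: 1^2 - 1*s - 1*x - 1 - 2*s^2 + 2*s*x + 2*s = -2*s^2 + s*(2*x + 1) - x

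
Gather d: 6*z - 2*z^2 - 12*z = -2*z^2 - 6*z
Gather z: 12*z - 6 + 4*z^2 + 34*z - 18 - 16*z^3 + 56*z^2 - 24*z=-16*z^3 + 60*z^2 + 22*z - 24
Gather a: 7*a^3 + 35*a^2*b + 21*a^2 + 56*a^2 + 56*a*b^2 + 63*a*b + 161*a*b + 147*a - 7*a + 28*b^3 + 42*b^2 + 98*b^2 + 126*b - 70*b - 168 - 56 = 7*a^3 + a^2*(35*b + 77) + a*(56*b^2 + 224*b + 140) + 28*b^3 + 140*b^2 + 56*b - 224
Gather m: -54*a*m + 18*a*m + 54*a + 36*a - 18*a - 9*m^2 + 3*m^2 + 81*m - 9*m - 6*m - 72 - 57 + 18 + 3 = 72*a - 6*m^2 + m*(66 - 36*a) - 108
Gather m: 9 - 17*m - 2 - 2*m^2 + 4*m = -2*m^2 - 13*m + 7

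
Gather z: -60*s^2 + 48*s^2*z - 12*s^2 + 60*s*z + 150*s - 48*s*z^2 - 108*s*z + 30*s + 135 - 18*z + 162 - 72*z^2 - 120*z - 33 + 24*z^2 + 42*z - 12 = -72*s^2 + 180*s + z^2*(-48*s - 48) + z*(48*s^2 - 48*s - 96) + 252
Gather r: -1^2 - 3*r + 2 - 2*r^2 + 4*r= -2*r^2 + r + 1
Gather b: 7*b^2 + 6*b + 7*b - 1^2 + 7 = 7*b^2 + 13*b + 6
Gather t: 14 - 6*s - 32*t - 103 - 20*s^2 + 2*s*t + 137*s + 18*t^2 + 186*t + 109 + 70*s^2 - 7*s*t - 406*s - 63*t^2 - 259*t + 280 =50*s^2 - 275*s - 45*t^2 + t*(-5*s - 105) + 300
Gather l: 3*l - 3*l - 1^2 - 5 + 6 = 0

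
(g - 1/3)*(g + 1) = g^2 + 2*g/3 - 1/3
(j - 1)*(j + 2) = j^2 + j - 2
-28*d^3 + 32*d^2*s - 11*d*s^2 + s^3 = (-7*d + s)*(-2*d + s)^2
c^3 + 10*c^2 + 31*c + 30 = (c + 2)*(c + 3)*(c + 5)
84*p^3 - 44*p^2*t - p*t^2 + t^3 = (-6*p + t)*(-2*p + t)*(7*p + t)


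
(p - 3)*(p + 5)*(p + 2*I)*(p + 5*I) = p^4 + 2*p^3 + 7*I*p^3 - 25*p^2 + 14*I*p^2 - 20*p - 105*I*p + 150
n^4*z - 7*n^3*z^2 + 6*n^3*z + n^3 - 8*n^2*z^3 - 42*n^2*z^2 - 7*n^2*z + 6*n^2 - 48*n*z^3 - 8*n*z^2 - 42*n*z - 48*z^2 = (n + 6)*(n - 8*z)*(n + z)*(n*z + 1)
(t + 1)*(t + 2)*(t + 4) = t^3 + 7*t^2 + 14*t + 8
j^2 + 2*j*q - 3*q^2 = (j - q)*(j + 3*q)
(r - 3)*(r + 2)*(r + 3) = r^3 + 2*r^2 - 9*r - 18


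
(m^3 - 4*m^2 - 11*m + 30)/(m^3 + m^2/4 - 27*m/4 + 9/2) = 4*(m - 5)/(4*m - 3)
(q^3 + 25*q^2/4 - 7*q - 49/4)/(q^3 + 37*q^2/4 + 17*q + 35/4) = (4*q - 7)/(4*q + 5)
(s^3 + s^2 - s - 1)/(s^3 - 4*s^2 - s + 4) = (s + 1)/(s - 4)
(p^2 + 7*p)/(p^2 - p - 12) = p*(p + 7)/(p^2 - p - 12)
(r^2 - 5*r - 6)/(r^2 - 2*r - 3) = (r - 6)/(r - 3)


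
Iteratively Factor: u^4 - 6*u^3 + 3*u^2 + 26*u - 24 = (u - 3)*(u^3 - 3*u^2 - 6*u + 8) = (u - 3)*(u - 1)*(u^2 - 2*u - 8) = (u - 3)*(u - 1)*(u + 2)*(u - 4)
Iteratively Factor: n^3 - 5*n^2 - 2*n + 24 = (n - 3)*(n^2 - 2*n - 8) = (n - 4)*(n - 3)*(n + 2)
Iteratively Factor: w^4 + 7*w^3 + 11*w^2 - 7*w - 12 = (w + 1)*(w^3 + 6*w^2 + 5*w - 12) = (w + 1)*(w + 3)*(w^2 + 3*w - 4) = (w - 1)*(w + 1)*(w + 3)*(w + 4)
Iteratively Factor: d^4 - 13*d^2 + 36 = (d + 3)*(d^3 - 3*d^2 - 4*d + 12) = (d + 2)*(d + 3)*(d^2 - 5*d + 6) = (d - 2)*(d + 2)*(d + 3)*(d - 3)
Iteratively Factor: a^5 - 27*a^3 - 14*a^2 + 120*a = (a - 2)*(a^4 + 2*a^3 - 23*a^2 - 60*a) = (a - 5)*(a - 2)*(a^3 + 7*a^2 + 12*a) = a*(a - 5)*(a - 2)*(a^2 + 7*a + 12) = a*(a - 5)*(a - 2)*(a + 3)*(a + 4)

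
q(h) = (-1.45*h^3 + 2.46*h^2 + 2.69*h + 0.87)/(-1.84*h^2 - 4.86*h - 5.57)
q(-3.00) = -7.16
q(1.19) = -0.37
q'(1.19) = 0.07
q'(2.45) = 0.41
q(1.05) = -0.37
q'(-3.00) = 0.92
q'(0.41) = -0.27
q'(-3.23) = 0.76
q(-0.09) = -0.13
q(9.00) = 4.20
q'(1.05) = 0.01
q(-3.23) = -7.36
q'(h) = (3.68*h + 4.86)*(-1.45*h^3 + 2.46*h^2 + 2.69*h + 0.87)/(-1.84*h^2 - 4.86*h - 5.57)^2 + (-4.35*h^2 + 4.92*h + 2.69)/(-1.84*h^2 - 4.86*h - 5.57)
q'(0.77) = -0.11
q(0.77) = -0.36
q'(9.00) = 0.74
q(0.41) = -0.29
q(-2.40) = -6.36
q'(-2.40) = 1.98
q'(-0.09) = -0.32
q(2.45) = -0.03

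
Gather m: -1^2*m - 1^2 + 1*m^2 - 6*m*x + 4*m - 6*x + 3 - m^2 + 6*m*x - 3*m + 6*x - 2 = 0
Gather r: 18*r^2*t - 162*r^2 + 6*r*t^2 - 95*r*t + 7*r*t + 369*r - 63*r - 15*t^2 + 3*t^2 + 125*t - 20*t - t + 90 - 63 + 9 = r^2*(18*t - 162) + r*(6*t^2 - 88*t + 306) - 12*t^2 + 104*t + 36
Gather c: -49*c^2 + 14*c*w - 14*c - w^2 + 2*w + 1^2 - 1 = -49*c^2 + c*(14*w - 14) - w^2 + 2*w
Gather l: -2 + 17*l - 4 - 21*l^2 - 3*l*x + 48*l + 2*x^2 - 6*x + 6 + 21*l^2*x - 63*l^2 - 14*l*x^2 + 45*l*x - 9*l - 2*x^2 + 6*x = l^2*(21*x - 84) + l*(-14*x^2 + 42*x + 56)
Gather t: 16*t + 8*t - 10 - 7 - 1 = 24*t - 18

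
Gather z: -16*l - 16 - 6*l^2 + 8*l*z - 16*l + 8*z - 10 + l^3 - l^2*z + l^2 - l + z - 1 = l^3 - 5*l^2 - 33*l + z*(-l^2 + 8*l + 9) - 27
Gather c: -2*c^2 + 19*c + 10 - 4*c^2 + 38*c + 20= -6*c^2 + 57*c + 30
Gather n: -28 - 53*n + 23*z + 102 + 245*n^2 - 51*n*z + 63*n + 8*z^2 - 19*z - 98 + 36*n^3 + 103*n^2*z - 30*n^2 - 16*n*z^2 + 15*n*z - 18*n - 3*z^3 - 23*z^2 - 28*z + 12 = 36*n^3 + n^2*(103*z + 215) + n*(-16*z^2 - 36*z - 8) - 3*z^3 - 15*z^2 - 24*z - 12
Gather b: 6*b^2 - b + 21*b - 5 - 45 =6*b^2 + 20*b - 50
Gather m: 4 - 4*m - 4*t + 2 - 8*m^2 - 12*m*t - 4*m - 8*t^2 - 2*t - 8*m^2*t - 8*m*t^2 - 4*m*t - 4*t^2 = m^2*(-8*t - 8) + m*(-8*t^2 - 16*t - 8) - 12*t^2 - 6*t + 6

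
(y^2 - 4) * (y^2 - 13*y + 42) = y^4 - 13*y^3 + 38*y^2 + 52*y - 168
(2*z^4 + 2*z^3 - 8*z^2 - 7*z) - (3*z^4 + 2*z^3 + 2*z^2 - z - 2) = -z^4 - 10*z^2 - 6*z + 2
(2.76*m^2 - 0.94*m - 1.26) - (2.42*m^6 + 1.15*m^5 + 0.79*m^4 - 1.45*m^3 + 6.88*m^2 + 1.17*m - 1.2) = -2.42*m^6 - 1.15*m^5 - 0.79*m^4 + 1.45*m^3 - 4.12*m^2 - 2.11*m - 0.0600000000000001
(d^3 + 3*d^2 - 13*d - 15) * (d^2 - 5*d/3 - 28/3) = d^5 + 4*d^4/3 - 82*d^3/3 - 64*d^2/3 + 439*d/3 + 140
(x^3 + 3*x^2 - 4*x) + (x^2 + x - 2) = x^3 + 4*x^2 - 3*x - 2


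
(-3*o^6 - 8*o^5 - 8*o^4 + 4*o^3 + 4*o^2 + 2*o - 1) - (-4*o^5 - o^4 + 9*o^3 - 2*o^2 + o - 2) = -3*o^6 - 4*o^5 - 7*o^4 - 5*o^3 + 6*o^2 + o + 1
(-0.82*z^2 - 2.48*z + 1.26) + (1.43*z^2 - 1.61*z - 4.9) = 0.61*z^2 - 4.09*z - 3.64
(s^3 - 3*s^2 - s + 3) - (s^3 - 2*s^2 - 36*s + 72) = -s^2 + 35*s - 69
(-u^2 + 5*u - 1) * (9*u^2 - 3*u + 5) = -9*u^4 + 48*u^3 - 29*u^2 + 28*u - 5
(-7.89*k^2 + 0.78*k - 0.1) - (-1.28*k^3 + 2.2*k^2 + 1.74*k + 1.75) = 1.28*k^3 - 10.09*k^2 - 0.96*k - 1.85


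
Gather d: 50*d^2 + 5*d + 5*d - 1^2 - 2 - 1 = 50*d^2 + 10*d - 4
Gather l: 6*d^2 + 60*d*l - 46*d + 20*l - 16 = 6*d^2 - 46*d + l*(60*d + 20) - 16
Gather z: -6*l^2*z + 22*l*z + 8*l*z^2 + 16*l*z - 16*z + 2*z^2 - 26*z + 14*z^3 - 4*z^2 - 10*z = 14*z^3 + z^2*(8*l - 2) + z*(-6*l^2 + 38*l - 52)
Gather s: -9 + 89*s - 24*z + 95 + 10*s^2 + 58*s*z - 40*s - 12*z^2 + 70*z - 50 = 10*s^2 + s*(58*z + 49) - 12*z^2 + 46*z + 36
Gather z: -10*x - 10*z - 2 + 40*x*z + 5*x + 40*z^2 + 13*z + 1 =-5*x + 40*z^2 + z*(40*x + 3) - 1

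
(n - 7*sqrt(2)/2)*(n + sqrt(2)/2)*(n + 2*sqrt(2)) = n^3 - sqrt(2)*n^2 - 31*n/2 - 7*sqrt(2)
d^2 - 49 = (d - 7)*(d + 7)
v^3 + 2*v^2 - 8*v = v*(v - 2)*(v + 4)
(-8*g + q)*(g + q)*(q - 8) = -8*g^2*q + 64*g^2 - 7*g*q^2 + 56*g*q + q^3 - 8*q^2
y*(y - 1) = y^2 - y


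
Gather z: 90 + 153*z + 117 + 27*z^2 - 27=27*z^2 + 153*z + 180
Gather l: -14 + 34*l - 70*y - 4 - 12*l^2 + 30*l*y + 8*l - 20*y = -12*l^2 + l*(30*y + 42) - 90*y - 18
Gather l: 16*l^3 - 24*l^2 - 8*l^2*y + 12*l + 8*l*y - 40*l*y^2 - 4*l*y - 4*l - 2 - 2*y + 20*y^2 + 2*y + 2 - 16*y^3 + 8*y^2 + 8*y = 16*l^3 + l^2*(-8*y - 24) + l*(-40*y^2 + 4*y + 8) - 16*y^3 + 28*y^2 + 8*y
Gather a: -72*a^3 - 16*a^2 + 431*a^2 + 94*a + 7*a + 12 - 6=-72*a^3 + 415*a^2 + 101*a + 6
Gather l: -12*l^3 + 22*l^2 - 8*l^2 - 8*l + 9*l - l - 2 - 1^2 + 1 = -12*l^3 + 14*l^2 - 2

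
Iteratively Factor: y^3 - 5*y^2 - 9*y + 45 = (y - 3)*(y^2 - 2*y - 15) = (y - 5)*(y - 3)*(y + 3)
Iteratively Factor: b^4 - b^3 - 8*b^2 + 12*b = (b - 2)*(b^3 + b^2 - 6*b) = (b - 2)^2*(b^2 + 3*b) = b*(b - 2)^2*(b + 3)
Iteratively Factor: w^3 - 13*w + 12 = (w + 4)*(w^2 - 4*w + 3) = (w - 1)*(w + 4)*(w - 3)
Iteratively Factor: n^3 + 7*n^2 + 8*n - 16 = (n + 4)*(n^2 + 3*n - 4) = (n + 4)^2*(n - 1)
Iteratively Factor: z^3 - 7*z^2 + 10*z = (z - 2)*(z^2 - 5*z) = z*(z - 2)*(z - 5)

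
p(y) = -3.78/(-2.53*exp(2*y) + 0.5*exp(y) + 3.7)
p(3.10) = 0.00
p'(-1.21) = -0.09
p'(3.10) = -0.01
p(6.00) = 0.00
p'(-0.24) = -1.62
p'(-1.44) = -0.05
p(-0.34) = -1.36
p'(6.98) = -0.00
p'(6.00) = 0.00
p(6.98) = 0.00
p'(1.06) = -0.61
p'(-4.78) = 0.00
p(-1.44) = -1.03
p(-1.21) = -1.04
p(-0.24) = -1.50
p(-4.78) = -1.02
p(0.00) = -2.26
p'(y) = -3.78*(5.06*exp(2*y) - 0.5*exp(y))/(-2.53*exp(2*y) + 0.5*exp(y) + 3.7)^2 = (1.89 - 19.1268*exp(y))*exp(y)/(-2.53*exp(2*y) + 0.5*exp(y) + 3.7)^2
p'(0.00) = -6.18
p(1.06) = 0.24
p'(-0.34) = -1.08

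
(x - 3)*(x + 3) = x^2 - 9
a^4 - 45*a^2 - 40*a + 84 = (a - 7)*(a - 1)*(a + 2)*(a + 6)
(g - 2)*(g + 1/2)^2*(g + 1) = g^4 - 11*g^2/4 - 9*g/4 - 1/2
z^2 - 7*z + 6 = (z - 6)*(z - 1)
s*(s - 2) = s^2 - 2*s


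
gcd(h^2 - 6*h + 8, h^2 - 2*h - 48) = 1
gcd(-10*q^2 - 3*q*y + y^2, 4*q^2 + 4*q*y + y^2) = 2*q + y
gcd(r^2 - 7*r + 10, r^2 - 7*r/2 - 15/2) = r - 5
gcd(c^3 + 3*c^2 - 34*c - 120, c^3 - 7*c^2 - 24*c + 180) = c^2 - c - 30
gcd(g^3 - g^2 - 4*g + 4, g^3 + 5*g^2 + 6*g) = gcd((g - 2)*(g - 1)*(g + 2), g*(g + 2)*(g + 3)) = g + 2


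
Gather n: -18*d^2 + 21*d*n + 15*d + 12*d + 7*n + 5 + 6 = -18*d^2 + 27*d + n*(21*d + 7) + 11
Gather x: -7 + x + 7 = x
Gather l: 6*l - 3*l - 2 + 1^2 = 3*l - 1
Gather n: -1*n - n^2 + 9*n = -n^2 + 8*n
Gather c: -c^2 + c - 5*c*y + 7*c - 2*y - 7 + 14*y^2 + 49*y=-c^2 + c*(8 - 5*y) + 14*y^2 + 47*y - 7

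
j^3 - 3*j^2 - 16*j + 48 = (j - 4)*(j - 3)*(j + 4)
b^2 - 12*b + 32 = (b - 8)*(b - 4)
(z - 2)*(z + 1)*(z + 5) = z^3 + 4*z^2 - 7*z - 10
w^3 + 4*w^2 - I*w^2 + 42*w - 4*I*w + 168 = (w + 4)*(w - 7*I)*(w + 6*I)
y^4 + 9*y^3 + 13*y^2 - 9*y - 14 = (y - 1)*(y + 1)*(y + 2)*(y + 7)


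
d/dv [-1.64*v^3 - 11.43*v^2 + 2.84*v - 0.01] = -4.92*v^2 - 22.86*v + 2.84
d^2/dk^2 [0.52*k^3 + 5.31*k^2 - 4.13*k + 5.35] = 3.12*k + 10.62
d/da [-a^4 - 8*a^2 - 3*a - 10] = -4*a^3 - 16*a - 3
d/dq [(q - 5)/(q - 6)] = -1/(q - 6)^2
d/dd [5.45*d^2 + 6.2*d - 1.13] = 10.9*d + 6.2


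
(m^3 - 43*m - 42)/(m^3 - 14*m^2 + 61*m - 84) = (m^2 + 7*m + 6)/(m^2 - 7*m + 12)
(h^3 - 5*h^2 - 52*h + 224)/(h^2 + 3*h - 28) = h - 8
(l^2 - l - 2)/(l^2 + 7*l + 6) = (l - 2)/(l + 6)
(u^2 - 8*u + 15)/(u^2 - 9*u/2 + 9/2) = 2*(u - 5)/(2*u - 3)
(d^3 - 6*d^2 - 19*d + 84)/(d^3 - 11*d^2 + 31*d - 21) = (d + 4)/(d - 1)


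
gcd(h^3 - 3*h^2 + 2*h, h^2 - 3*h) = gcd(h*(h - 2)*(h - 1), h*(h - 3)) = h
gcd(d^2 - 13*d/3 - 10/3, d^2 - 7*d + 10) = d - 5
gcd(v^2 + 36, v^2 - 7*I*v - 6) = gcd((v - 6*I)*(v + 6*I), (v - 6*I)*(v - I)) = v - 6*I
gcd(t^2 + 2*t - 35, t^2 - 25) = t - 5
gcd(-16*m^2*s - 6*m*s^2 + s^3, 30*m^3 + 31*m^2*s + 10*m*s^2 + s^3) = 2*m + s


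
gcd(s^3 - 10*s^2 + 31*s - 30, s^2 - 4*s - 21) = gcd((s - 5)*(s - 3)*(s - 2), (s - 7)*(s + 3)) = 1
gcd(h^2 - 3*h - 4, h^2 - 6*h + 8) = h - 4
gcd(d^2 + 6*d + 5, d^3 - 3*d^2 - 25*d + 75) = d + 5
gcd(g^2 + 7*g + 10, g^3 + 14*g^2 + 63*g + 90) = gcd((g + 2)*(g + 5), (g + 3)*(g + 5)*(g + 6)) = g + 5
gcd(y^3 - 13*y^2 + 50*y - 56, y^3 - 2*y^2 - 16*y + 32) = y^2 - 6*y + 8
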